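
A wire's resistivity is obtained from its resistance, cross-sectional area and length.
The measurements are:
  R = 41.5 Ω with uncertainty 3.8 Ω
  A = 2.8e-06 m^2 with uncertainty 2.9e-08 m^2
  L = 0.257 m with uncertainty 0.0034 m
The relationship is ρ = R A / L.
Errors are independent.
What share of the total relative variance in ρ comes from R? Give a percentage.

(δρ/ρ)² = (1·δR/R)² + (1·δA/A)² + (-1·δL/L)²
  R term: (1×0.0916)² = 0.00838
  A term: (1×0.0104)² = 0.000107
  L term: (-1×0.0132)² = 0.000175
Total = 0.00867. Share from R = 0.00838/0.00867 = 0.967.

96.7%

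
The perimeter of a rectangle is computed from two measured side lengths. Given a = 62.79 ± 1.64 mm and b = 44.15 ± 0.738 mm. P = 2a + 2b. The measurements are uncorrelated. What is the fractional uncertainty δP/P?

0.0168

Each term contributes (cᵢ δxᵢ)² to (δP)²:
  (2·δa)² = 10.8;  (2·δb)² = 2.18
δP = √(12.9) = 3.60 mm
P = 213.9 mm, so δP/P = 3.60/213.9 = 0.0168.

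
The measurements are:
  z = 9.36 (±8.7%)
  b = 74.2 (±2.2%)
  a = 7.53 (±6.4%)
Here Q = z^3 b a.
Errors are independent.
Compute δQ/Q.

For a monomial Q ∝ z^3, b, a, fractional errors add in quadrature:
  (3·δz/z)² = (3×0.0870)² = 0.0681;  (1·δb/b)² = (1×0.0220)² = 0.000484;  (1·δa/a)² = (1×0.0640)² = 0.00410
δQ/Q = √(0.0727) = 0.270

0.270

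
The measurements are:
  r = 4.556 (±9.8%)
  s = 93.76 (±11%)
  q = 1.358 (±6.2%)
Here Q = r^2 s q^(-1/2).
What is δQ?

379

Since Q is a product/quotient, work with relative uncertainties:
  (2·δr/r)² = (2×0.0980)² = 0.0384;  (1·δs/s)² = (1×0.110)² = 0.0121;  (−½·δq/q)² = (-0.5×0.0620)² = 0.000961
δQ/Q = √(0.0515) = 0.227
Q = 1670, so δQ = 0.227 × 1670 = 379.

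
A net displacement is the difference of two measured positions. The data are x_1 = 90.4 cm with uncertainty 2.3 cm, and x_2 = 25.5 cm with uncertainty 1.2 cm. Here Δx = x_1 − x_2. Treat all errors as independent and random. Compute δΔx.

2.59 cm

Δx is a linear combination, so absolute uncertainties add in quadrature:
  (δx_1)² = 5.29;  (δx_2)² = 1.44
δΔx = √(6.73) = 2.59 cm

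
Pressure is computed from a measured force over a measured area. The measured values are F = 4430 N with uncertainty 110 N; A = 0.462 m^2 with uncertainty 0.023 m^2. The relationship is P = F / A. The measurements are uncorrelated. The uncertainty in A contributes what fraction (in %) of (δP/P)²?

(δP/P)² = (1·δF/F)² + (-1·δA/A)²
  F term: (1×0.0248)² = 0.000617
  A term: (-1×0.0498)² = 0.00248
Total = 0.00309. Share from A = 0.00248/0.00309 = 0.801.

80.1%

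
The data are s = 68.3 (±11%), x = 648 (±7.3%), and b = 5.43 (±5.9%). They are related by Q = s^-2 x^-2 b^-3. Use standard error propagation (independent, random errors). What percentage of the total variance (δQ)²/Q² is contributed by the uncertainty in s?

47.9%

(δQ/Q)² = (-2·δs/s)² + (-2·δx/x)² + (-3·δb/b)²
  s term: (-2×0.110)² = 0.0484
  x term: (-2×0.0730)² = 0.0213
  b term: (-3×0.0590)² = 0.0313
Total = 0.101. Share from s = 0.0484/0.101 = 0.479.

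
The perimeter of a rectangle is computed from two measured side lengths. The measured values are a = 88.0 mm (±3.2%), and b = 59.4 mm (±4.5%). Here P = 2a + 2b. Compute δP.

Sums and differences: (δP)² = Σ (cᵢ δxᵢ)².
  (2·δa)² = 31.7;  (2·δb)² = 28.6
δP = √(60.3) = 7.77 mm

7.77 mm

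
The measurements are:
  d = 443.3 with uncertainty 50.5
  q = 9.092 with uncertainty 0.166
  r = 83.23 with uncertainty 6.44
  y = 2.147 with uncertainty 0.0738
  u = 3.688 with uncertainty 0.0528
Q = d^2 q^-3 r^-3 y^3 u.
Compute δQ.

0.00573

For a monomial Q ∝ d^2, q^-3, r^-3, y^3, u, fractional errors add in quadrature:
  (2·δd/d)² = (2×0.114)² = 0.0519;  (-3·δq/q)² = (-3×0.0183)² = 0.00300;  (-3·δr/r)² = (-3×0.0774)² = 0.0539;  (3·δy/y)² = (3×0.0344)² = 0.0106;  (1·δu/u)² = (1×0.0143)² = 0.000205
δQ/Q = √(0.120) = 0.346
Q = 0.01655, so δQ = 0.346 × 0.01655 = 0.00573.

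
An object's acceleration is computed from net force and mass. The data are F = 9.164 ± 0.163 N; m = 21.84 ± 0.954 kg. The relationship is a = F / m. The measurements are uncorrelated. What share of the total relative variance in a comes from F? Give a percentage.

14.2%

(δa/a)² = (1·δF/F)² + (-1·δm/m)²
  F term: (1×0.0178)² = 0.000316
  m term: (-1×0.0437)² = 0.00191
Total = 0.00222. Share from F = 0.000316/0.00222 = 0.142.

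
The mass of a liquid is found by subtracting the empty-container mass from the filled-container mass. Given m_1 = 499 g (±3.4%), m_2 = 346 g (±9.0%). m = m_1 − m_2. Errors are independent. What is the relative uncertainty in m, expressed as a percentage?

For a sum/difference, combine absolute errors in quadrature:
  (δm_1)² = 288;  (δm_2)² = 970
δm = √(1260) = 35.5 g
m = 153 g, so δm/m = 35.5/153 = 0.232.

23.2%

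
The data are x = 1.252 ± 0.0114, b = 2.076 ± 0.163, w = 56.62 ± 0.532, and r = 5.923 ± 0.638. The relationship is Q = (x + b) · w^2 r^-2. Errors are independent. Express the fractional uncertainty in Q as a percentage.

22.2%

Let u = x + b = 3.328. δu = √(δx² + δb²) = √(0.000130 + 0.0266) = 0.163, so δu/u = 0.0491.
Q is then a monomial in u, w, r:
δQ/Q = √((δu/u)² + (2·δw/w)² + (-2·δr/r)²) = √(0.00241 + 0.000353 + 0.0464) = 0.222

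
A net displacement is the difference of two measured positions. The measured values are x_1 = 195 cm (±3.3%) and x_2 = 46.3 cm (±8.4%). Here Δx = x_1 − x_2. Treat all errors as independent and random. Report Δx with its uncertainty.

Sums and differences: (δΔx)² = Σ (cᵢ δxᵢ)².
  (δx_1)² = 41.4;  (δx_2)² = 15.1
δΔx = √(56.5) = 7.52 cm
Δx = 149 cm.

149 ± 7.52 cm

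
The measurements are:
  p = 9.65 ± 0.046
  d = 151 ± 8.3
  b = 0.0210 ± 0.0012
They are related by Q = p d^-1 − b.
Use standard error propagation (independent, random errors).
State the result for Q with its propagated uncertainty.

Let w = p·d^-1 = 0.0639. δw/w = √((1·δp/p)² + (-1·δd/d)²) = √(2.27e-05 + 0.00302) = 0.0552, so δw = 0.00353.
Q = w − b: δQ = √(δw² + δb²) = √(1.24e-05 + 1.44e-06) = 0.00372
Q = 0.0429.

0.0429 ± 0.00372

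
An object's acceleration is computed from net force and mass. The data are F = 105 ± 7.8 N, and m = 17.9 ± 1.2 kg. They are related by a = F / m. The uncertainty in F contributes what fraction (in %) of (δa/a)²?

55.1%

(δa/a)² = (1·δF/F)² + (-1·δm/m)²
  F term: (1×0.0743)² = 0.00552
  m term: (-1×0.0670)² = 0.00449
Total = 0.0100. Share from F = 0.00552/0.0100 = 0.551.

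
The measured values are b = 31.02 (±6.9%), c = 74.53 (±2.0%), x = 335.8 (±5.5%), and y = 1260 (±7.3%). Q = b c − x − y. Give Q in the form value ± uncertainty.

Let p = b·c = 2312. δp/p = √((1·δb/b)² + (1·δc/c)²) = √(0.00476 + 0.000400) = 0.0718, so δp = 166.
Q = p − x − y: δQ = √(δp² + δx² + δy²) = √(27600 + 341 + 8460) = 191
Q = 716.1.

716.1 ± 191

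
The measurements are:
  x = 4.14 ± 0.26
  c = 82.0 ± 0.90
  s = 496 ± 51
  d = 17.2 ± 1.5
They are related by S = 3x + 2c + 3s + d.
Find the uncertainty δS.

Each term contributes (cᵢ δxᵢ)² to (δS)²:
  (3·δx)² = 0.608;  (2·δc)² = 3.24;  (3·δs)² = 23400;  (δd)² = 2.25
δS = √(23400) = 153

153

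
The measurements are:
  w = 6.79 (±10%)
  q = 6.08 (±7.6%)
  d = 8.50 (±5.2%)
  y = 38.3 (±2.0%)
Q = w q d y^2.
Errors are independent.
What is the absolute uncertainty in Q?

For a monomial Q ∝ w, q, d, y^2, fractional errors add in quadrature:
  (1·δw/w)² = (1×0.100)² = 0.0100;  (1·δq/q)² = (1×0.0760)² = 0.00578;  (1·δd/d)² = (1×0.0520)² = 0.00270;  (2·δy/y)² = (2×0.0200)² = 0.00160
δQ/Q = √(0.0201) = 0.142
Q = 5.15e+05, so δQ = 0.142 × 5.15e+05 = 72900.

72900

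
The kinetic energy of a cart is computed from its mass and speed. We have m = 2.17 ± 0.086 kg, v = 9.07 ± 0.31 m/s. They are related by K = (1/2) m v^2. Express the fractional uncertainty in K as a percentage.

Each factor contributes (exponent × relative error)² to (δK/K)²:
  (1·δm/m)² = (1×0.0396)² = 0.00157;  (2·δv/v)² = (2×0.0342)² = 0.00467
δK/K = √(0.00624) = 0.0790

7.90%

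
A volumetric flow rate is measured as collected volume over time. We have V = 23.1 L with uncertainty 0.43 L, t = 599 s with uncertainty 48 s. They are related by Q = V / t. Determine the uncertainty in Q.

Each factor contributes (exponent × relative error)² to (δQ/Q)²:
  (1·δV/V)² = (1×0.0186)² = 0.000347;  (-1·δt/t)² = (-1×0.0801)² = 0.00642
δQ/Q = √(0.00677) = 0.0823
Q = 0.0386 L/s, so δQ = 0.0823 × 0.0386 = 0.00317 L/s.

0.00317 L/s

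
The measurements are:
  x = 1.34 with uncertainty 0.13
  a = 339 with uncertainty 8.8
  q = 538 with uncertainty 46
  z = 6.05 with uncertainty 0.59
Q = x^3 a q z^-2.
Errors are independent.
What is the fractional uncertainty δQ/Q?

0.362

Q is a product of powers, so relative uncertainties combine in quadrature:
  (3·δx/x)² = (3×0.0970)² = 0.0847;  (1·δa/a)² = (1×0.0260)² = 0.000674;  (1·δq/q)² = (1×0.0855)² = 0.00731;  (-2·δz/z)² = (-2×0.0975)² = 0.0380
δQ/Q = √(0.131) = 0.362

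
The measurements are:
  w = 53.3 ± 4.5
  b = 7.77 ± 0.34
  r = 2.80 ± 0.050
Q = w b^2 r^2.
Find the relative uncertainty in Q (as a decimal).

Relative error in a monomial: (δQ/Q)² = Σ (nᵢ · δxᵢ/xᵢ)².
  (1·δw/w)² = (1×0.0844)² = 0.00713;  (2·δb/b)² = (2×0.0438)² = 0.00766;  (2·δr/r)² = (2×0.0179)² = 0.00128
δQ/Q = √(0.0161) = 0.127

0.127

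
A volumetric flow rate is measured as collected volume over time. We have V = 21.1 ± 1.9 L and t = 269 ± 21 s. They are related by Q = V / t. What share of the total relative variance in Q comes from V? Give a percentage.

(δQ/Q)² = (1·δV/V)² + (-1·δt/t)²
  V term: (1×0.0900)² = 0.00811
  t term: (-1×0.0781)² = 0.00609
Total = 0.0142. Share from V = 0.00811/0.0142 = 0.571.

57.1%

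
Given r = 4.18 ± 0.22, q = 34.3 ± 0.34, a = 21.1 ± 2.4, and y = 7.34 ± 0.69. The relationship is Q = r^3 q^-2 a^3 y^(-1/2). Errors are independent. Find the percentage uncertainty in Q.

Products/powers → add relative errors in quadrature, weighted by exponent:
  (3·δr/r)² = (3×0.0526)² = 0.0249;  (-2·δq/q)² = (-2×0.00991)² = 0.000393;  (3·δa/a)² = (3×0.114)² = 0.116;  (−½·δy/y)² = (-0.5×0.0940)² = 0.00221
δQ/Q = √(0.144) = 0.379

37.9%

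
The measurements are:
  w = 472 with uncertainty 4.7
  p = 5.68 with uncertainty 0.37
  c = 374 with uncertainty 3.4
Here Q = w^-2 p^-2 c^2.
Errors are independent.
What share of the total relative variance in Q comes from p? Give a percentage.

(δQ/Q)² = (-2·δw/w)² + (-2·δp/p)² + (2·δc/c)²
  w term: (-2×0.00996)² = 0.000397
  p term: (-2×0.0651)² = 0.0170
  c term: (2×0.00909)² = 0.000331
Total = 0.0177. Share from p = 0.0170/0.0177 = 0.959.

95.9%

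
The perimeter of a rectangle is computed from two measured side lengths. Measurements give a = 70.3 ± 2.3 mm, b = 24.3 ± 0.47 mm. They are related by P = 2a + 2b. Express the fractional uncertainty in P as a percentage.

Each term contributes (cᵢ δxᵢ)² to (δP)²:
  (2·δa)² = 21.2;  (2·δb)² = 0.884
δP = √(22.0) = 4.70 mm
P = 189 mm, so δP/P = 4.70/189 = 0.0248.

2.48%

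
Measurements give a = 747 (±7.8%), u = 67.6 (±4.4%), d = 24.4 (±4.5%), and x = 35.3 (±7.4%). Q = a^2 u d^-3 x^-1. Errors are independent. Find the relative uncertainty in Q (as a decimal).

For a monomial Q ∝ a^2, u, d^-3, x^-1, fractional errors add in quadrature:
  (2·δa/a)² = (2×0.0780)² = 0.0243;  (1·δu/u)² = (1×0.0440)² = 0.00194;  (-3·δd/d)² = (-3×0.0450)² = 0.0182;  (-1·δx/x)² = (-1×0.0740)² = 0.00548
δQ/Q = √(0.0500) = 0.224

0.224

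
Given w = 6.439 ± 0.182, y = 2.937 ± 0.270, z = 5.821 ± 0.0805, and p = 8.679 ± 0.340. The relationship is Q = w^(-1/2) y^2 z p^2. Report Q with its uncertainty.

1491 ± 299

Relative error in a monomial: (δQ/Q)² = Σ (nᵢ · δxᵢ/xᵢ)².
  (−½·δw/w)² = (-0.5×0.0283)² = 0.000200;  (2·δy/y)² = (2×0.0919)² = 0.0338;  (1·δz/z)² = (1×0.0138)² = 0.000191;  (2·δp/p)² = (2×0.0392)² = 0.00614
δQ/Q = √(0.0403) = 0.201
Q = 1491, so δQ = 0.201 × 1491 = 299.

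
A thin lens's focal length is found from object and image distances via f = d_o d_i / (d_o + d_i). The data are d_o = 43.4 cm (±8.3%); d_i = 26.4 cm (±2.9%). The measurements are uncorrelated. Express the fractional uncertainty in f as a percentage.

3.62%

∂f/∂d_o = (d_i/(d_o+d_i))² = 0.143;  ∂f/∂d_i = (d_o/(d_o+d_i))² = 0.387
δf = √((∂f/∂d_o · δd_o)² + (∂f/∂d_i · δd_i)²) = √(0.266 + 0.0876) = 0.594 cm
f = 16.4 cm, so δf/f = 0.594/16.4 = 0.0362.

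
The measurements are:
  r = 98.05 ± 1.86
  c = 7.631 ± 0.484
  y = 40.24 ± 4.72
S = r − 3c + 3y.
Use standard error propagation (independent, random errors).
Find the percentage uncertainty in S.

Each term contributes (cᵢ δxᵢ)² to (δS)²:
  (δr)² = 3.46;  (3·δc)² = 2.11;  (3·δy)² = 201
δS = √(206) = 14.4
S = 195.9, so δS/S = 14.4/195.9 = 0.0733.

7.33%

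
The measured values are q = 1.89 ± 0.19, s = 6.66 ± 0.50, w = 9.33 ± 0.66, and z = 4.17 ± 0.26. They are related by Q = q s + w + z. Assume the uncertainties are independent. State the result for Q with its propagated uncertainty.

26.1 ± 1.73

Let p = q·s = 12.6. δp/p = √((1·δq/q)² + (1·δs/s)²) = √(0.0101 + 0.00564) = 0.125, so δp = 1.58.
Q = p + w + z: δQ = √(δp² + δw² + δz²) = √(2.49 + 0.436 + 0.0676) = 1.73
Q = 26.1.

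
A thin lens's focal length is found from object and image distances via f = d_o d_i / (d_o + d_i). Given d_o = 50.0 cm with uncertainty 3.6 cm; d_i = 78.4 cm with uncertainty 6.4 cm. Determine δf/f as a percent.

5.43%

∂f/∂d_o = (d_i/(d_o+d_i))² = 0.373;  ∂f/∂d_i = (d_o/(d_o+d_i))² = 0.152
δf = √((∂f/∂d_o · δd_o)² + (∂f/∂d_i · δd_i)²) = √(1.80 + 0.942) = 1.66 cm
f = 30.5 cm, so δf/f = 1.66/30.5 = 0.0543.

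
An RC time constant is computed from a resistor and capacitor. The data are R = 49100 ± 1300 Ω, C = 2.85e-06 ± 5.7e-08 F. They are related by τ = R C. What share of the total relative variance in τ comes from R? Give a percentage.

63.7%

(δτ/τ)² = (1·δR/R)² + (1·δC/C)²
  R term: (1×0.0265)² = 0.000701
  C term: (1×0.0200)² = 0.000400
Total = 0.00110. Share from R = 0.000701/0.00110 = 0.637.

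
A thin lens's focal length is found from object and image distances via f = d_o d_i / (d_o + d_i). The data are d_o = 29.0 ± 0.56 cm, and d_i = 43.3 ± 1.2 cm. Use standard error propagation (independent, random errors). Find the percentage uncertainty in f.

1.60%

∂f/∂d_o = (d_i/(d_o+d_i))² = 0.359;  ∂f/∂d_i = (d_o/(d_o+d_i))² = 0.161
δf = √((∂f/∂d_o · δd_o)² + (∂f/∂d_i · δd_i)²) = √(0.0403 + 0.0373) = 0.279 cm
f = 17.4 cm, so δf/f = 0.279/17.4 = 0.0160.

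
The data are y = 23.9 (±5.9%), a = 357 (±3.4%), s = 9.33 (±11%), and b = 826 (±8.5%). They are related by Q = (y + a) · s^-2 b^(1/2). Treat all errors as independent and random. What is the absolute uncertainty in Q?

28.5

Let u = y + a = 381. δu = √(δy² + δa²) = √(1.99 + 147) = 12.2, so δu/u = 0.0321.
Q is then a monomial in u, s, b:
δQ/Q = √((δu/u)² + (-2·δs/s)² + (½·δb/b)²) = √(0.00103 + 0.0484 + 0.00181) = 0.226
Q = 126, so δQ = 0.226 × 126 = 28.5.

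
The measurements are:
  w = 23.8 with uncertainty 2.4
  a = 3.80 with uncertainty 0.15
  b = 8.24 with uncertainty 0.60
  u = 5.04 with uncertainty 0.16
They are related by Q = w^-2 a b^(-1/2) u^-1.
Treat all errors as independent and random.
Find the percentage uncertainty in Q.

21.1%

Each factor contributes (exponent × relative error)² to (δQ/Q)²:
  (-2·δw/w)² = (-2×0.101)² = 0.0407;  (1·δa/a)² = (1×0.0395)² = 0.00156;  (−½·δb/b)² = (-0.5×0.0728)² = 0.00133;  (-1·δu/u)² = (-1×0.0317)² = 0.00101
δQ/Q = √(0.0446) = 0.211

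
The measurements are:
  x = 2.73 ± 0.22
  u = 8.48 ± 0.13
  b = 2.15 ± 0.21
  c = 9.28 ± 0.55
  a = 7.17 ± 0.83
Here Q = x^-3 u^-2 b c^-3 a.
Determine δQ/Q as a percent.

33.8%

Products/powers → add relative errors in quadrature, weighted by exponent:
  (-3·δx/x)² = (-3×0.0806)² = 0.0584;  (-2·δu/u)² = (-2×0.0153)² = 0.000940;  (1·δb/b)² = (1×0.0977)² = 0.00954;  (-3·δc/c)² = (-3×0.0593)² = 0.0316;  (1·δa/a)² = (1×0.116)² = 0.0134
δQ/Q = √(0.114) = 0.338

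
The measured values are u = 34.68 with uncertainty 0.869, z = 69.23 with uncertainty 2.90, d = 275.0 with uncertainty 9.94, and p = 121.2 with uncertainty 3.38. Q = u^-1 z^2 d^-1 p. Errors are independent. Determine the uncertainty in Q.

6.01

For a monomial Q ∝ u^-1, z^2, d^-1, p, fractional errors add in quadrature:
  (-1·δu/u)² = (-1×0.0251)² = 0.000628;  (2·δz/z)² = (2×0.0419)² = 0.00702;  (-1·δd/d)² = (-1×0.0361)² = 0.00131;  (1·δp/p)² = (1×0.0279)² = 0.000778
δQ/Q = √(0.00973) = 0.0986
Q = 60.91, so δQ = 0.0986 × 60.91 = 6.01.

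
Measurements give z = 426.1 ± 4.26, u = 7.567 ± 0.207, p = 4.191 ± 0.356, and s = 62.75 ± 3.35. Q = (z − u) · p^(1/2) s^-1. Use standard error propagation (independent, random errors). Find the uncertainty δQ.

0.942

Let w = z − u = 418.5. δw = √(δz² + δu²) = √(18.1 + 0.0428) = 4.27, so δw/w = 0.0102.
Q is then a monomial in w, p, s:
δQ/Q = √((δw/w)² + (½·δp/p)² + (-1·δs/s)²) = √(0.000104 + 0.00180 + 0.00285) = 0.0690
Q = 13.65, so δQ = 0.0690 × 13.65 = 0.942.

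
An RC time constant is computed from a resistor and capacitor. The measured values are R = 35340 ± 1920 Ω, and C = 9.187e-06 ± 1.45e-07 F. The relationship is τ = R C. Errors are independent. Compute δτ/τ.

0.0566

Each factor contributes (exponent × relative error)² to (δτ/τ)²:
  (1·δR/R)² = (1×0.0543)² = 0.00295;  (1·δC/C)² = (1×0.0158)² = 0.000249
δτ/τ = √(0.00320) = 0.0566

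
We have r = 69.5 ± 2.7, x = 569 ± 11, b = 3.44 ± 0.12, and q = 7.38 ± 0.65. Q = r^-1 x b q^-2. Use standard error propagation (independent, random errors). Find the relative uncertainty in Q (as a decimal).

Each factor contributes (exponent × relative error)² to (δQ/Q)²:
  (-1·δr/r)² = (-1×0.0388)² = 0.00151;  (1·δx/x)² = (1×0.0193)² = 0.000374;  (1·δb/b)² = (1×0.0349)² = 0.00122;  (-2·δq/q)² = (-2×0.0881)² = 0.0310
δQ/Q = √(0.0341) = 0.185

0.185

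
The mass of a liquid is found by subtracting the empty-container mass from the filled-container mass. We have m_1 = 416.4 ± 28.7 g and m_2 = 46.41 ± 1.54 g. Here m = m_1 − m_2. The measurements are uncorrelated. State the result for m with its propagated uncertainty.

370.0 ± 28.7 g

Each term contributes (cᵢ δxᵢ)² to (δm)²:
  (δm_1)² = 824;  (δm_2)² = 2.37
δm = √(826) = 28.7 g
m = 370.0 g.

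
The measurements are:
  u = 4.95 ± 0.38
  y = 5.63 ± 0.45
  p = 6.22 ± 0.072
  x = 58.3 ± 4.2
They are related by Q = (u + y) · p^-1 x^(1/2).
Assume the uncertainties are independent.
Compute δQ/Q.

0.0673

Let w = u + y = 10.6. δw = √(δu² + δy²) = √(0.144 + 0.203) = 0.589, so δw/w = 0.0557.
Q is then a monomial in w, p, x:
δQ/Q = √((δw/w)² + (-1·δp/p)² + (½·δx/x)²) = √(0.00310 + 0.000134 + 0.00130) = 0.0673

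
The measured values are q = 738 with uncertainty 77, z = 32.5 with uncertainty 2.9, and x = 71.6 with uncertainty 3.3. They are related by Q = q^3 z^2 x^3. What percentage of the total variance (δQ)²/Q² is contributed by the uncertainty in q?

65.8%

(δQ/Q)² = (3·δq/q)² + (2·δz/z)² + (3·δx/x)²
  q term: (3×0.104)² = 0.0980
  z term: (2×0.0892)² = 0.0318
  x term: (3×0.0461)² = 0.0191
Total = 0.149. Share from q = 0.0980/0.149 = 0.658.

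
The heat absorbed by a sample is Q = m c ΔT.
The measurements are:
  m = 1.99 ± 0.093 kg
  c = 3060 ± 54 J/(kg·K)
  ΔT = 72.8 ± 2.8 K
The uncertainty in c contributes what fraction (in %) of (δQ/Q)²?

7.83%

(δQ/Q)² = (1·δm/m)² + (1·δc/c)² + (1·δΔT/ΔT)²
  m term: (1×0.0467)² = 0.00218
  c term: (1×0.0176)² = 0.000311
  ΔT term: (1×0.0385)² = 0.00148
Total = 0.00397. Share from c = 0.000311/0.00397 = 0.0783.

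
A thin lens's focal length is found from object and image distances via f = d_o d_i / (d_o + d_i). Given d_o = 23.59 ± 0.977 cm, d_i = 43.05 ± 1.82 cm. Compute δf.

0.467 cm

∂f/∂d_o = (d_i/(d_o+d_i))² = 0.417;  ∂f/∂d_i = (d_o/(d_o+d_i))² = 0.125
δf = √((∂f/∂d_o · δd_o)² + (∂f/∂d_i · δd_i)²) = √(0.166 + 0.0520) = 0.467 cm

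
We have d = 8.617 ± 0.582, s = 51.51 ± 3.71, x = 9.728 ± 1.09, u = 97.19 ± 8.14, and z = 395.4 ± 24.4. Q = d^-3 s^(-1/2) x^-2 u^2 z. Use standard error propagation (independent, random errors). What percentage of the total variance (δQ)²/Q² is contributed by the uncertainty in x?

40.4%

(δQ/Q)² = (-3·δd/d)² + (−½·δs/s)² + (-2·δx/x)² + (2·δu/u)² + (1·δz/z)²
  d term: (-3×0.0675)² = 0.0411
  s term: (-0.5×0.0720)² = 0.00130
  x term: (-2×0.112)² = 0.0502
  u term: (2×0.0838)² = 0.0281
  z term: (1×0.0617)² = 0.00381
Total = 0.124. Share from x = 0.0502/0.124 = 0.404.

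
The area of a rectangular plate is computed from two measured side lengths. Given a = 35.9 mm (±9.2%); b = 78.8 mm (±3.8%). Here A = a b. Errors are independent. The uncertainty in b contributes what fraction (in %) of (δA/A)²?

(δA/A)² = (1·δa/a)² + (1·δb/b)²
  a term: (1×0.0920)² = 0.00846
  b term: (1×0.0380)² = 0.00144
Total = 0.00991. Share from b = 0.00144/0.00991 = 0.146.

14.6%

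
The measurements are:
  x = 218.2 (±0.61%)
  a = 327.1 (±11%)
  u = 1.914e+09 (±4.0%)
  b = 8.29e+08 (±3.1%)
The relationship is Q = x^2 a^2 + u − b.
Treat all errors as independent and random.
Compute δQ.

Let p = x^2·a^2 = 5.094e+09. δp/p = √((2·δx/x)² + (2·δa/a)²) = √(0.000149 + 0.0484) = 0.220, so δp = 1.12e+09.
Q = p + u − b: δQ = √(δp² + δu² + δb²) = √(1.26e+18 + 5.86e+15 + 6.6e+14) = 1.13e+09

1.13e+09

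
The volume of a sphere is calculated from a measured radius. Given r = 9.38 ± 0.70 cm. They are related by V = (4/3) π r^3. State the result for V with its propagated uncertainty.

3460 ± 774 cm^3

For a monomial V ∝ r^3, fractional errors add in quadrature:
  (3·δr/r)² = (3×0.0746)² = 0.0501
δV/V = √(0.0501) = 0.224
V = 3460 cm^3, so δV = 0.224 × 3460 = 774 cm^3.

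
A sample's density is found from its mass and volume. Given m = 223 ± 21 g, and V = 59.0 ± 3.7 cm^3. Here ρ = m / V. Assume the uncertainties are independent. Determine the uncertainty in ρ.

0.428 g/cm^3

Products/powers → add relative errors in quadrature, weighted by exponent:
  (1·δm/m)² = (1×0.0942)² = 0.00887;  (-1·δV/V)² = (-1×0.0627)² = 0.00393
δρ/ρ = √(0.0128) = 0.113
ρ = 3.78 g/cm^3, so δρ = 0.113 × 3.78 = 0.428 g/cm^3.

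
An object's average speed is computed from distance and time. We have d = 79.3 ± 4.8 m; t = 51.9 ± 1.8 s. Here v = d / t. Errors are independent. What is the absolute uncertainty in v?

For a monomial v ∝ d, t^-1, fractional errors add in quadrature:
  (1·δd/d)² = (1×0.0605)² = 0.00366;  (-1·δt/t)² = (-1×0.0347)² = 0.00120
δv/v = √(0.00487) = 0.0698
v = 1.53 m/s, so δv = 0.0698 × 1.53 = 0.107 m/s.

0.107 m/s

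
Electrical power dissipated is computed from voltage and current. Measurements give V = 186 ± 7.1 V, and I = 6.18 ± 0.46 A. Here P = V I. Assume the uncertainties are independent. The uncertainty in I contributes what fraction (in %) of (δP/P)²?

(δP/P)² = (1·δV/V)² + (1·δI/I)²
  V term: (1×0.0382)² = 0.00146
  I term: (1×0.0744)² = 0.00554
Total = 0.00700. Share from I = 0.00554/0.00700 = 0.792.

79.2%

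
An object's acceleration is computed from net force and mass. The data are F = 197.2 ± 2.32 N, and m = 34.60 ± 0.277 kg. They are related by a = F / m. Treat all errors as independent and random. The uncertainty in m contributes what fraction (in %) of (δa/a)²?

31.7%

(δa/a)² = (1·δF/F)² + (-1·δm/m)²
  F term: (1×0.0118)² = 0.000138
  m term: (-1×0.00801)² = 6.41e-05
Total = 0.000203. Share from m = 6.41e-05/0.000203 = 0.317.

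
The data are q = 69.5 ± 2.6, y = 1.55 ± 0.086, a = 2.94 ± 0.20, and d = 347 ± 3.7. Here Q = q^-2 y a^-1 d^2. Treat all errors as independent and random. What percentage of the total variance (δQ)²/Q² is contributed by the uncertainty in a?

33.6%

(δQ/Q)² = (-2·δq/q)² + (1·δy/y)² + (-1·δa/a)² + (2·δd/d)²
  q term: (-2×0.0374)² = 0.00560
  y term: (1×0.0555)² = 0.00308
  a term: (-1×0.0680)² = 0.00463
  d term: (2×0.0107)² = 0.000455
Total = 0.0138. Share from a = 0.00463/0.0138 = 0.336.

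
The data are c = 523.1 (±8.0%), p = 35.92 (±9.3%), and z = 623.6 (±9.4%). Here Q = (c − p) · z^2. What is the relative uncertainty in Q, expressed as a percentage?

Let u = c − p = 487.2. δu = √(δc² + δp²) = √(1750 + 11.2) = 42.0, so δu/u = 0.0862.
Q is then a monomial in u, z:
δQ/Q = √((δu/u)² + (2·δz/z)²) = √(0.00743 + 0.0353) = 0.207

20.7%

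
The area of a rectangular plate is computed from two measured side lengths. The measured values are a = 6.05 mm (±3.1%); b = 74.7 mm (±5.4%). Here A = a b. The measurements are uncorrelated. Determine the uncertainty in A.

28.1 mm^2

Each factor contributes (exponent × relative error)² to (δA/A)²:
  (1·δa/a)² = (1×0.0310)² = 0.000961;  (1·δb/b)² = (1×0.0540)² = 0.00292
δA/A = √(0.00388) = 0.0623
A = 452 mm^2, so δA = 0.0623 × 452 = 28.1 mm^2.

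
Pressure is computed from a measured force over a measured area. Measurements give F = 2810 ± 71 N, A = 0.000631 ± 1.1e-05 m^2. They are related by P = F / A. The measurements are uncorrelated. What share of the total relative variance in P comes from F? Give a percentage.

(δP/P)² = (1·δF/F)² + (-1·δA/A)²
  F term: (1×0.0253)² = 0.000638
  A term: (-1×0.0174)² = 0.000304
Total = 0.000942. Share from F = 0.000638/0.000942 = 0.677.

67.7%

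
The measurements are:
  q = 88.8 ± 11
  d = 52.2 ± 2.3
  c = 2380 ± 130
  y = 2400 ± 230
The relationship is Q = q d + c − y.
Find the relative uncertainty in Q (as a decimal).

Let p = q·d = 4640. δp/p = √((1·δq/q)² + (1·δd/d)²) = √(0.0153 + 0.00194) = 0.131, so δp = 609.
Q = p + c − y: δQ = √(δp² + δc² + δy²) = √(3.71e+05 + 16900 + 52900) = 664
Q = 4620, so δQ/Q = 664/4620 = 0.144.

0.144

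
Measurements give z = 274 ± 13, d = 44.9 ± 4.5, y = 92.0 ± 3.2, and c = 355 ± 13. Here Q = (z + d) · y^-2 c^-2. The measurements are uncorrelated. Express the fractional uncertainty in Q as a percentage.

Let u = z + d = 319. δu = √(δz² + δd²) = √(169 + 20.2) = 13.8, so δu/u = 0.0431.
Q is then a monomial in u, y, c:
δQ/Q = √((δu/u)² + (-2·δy/y)² + (-2·δc/c)²) = √(0.00186 + 0.00484 + 0.00536) = 0.110

11.0%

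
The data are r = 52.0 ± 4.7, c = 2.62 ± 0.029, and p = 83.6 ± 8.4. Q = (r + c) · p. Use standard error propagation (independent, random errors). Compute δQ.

Let u = r + c = 54.6. δu = √(δr² + δc²) = √(22.1 + 0.000841) = 4.70, so δu/u = 0.0861.
Q is then a monomial in u, p:
δQ/Q = √((δu/u)² + (1·δp/p)²) = √(0.00740 + 0.0101) = 0.132
Q = 4570, so δQ = 0.132 × 4570 = 604.

604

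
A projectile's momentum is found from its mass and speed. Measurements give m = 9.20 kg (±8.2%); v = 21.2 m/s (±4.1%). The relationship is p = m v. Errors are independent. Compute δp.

Products/powers → add relative errors in quadrature, weighted by exponent:
  (1·δm/m)² = (1×0.0820)² = 0.00672;  (1·δv/v)² = (1×0.0410)² = 0.00168
δp/p = √(0.00840) = 0.0917
p = 195 kg·m/s, so δp = 0.0917 × 195 = 17.9 kg·m/s.

17.9 kg·m/s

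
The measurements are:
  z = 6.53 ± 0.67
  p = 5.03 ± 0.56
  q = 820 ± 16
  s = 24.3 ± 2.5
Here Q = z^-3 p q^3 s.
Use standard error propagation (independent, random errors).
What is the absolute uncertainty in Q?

8.42e+07

Q is a product of powers, so relative uncertainties combine in quadrature:
  (-3·δz/z)² = (-3×0.103)² = 0.0947;  (1·δp/p)² = (1×0.111)² = 0.0124;  (3·δq/q)² = (3×0.0195)² = 0.00343;  (1·δs/s)² = (1×0.103)² = 0.0106
δQ/Q = √(0.121) = 0.348
Q = 2.42e+08, so δQ = 0.348 × 2.42e+08 = 8.42e+07.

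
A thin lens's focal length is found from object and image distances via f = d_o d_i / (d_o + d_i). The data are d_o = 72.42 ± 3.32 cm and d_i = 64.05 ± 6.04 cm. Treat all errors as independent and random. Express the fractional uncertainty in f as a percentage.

∂f/∂d_o = (d_i/(d_o+d_i))² = 0.220;  ∂f/∂d_i = (d_o/(d_o+d_i))² = 0.282
δf = √((∂f/∂d_o · δd_o)² + (∂f/∂d_i · δd_i)²) = √(0.535 + 2.89) = 1.85 cm
f = 33.99 cm, so δf/f = 1.85/33.99 = 0.0545.

5.45%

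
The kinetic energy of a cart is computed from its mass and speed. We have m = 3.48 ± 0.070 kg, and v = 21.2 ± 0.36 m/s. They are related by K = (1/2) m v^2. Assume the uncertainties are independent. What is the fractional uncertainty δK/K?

K is a product of powers, so relative uncertainties combine in quadrature:
  (1·δm/m)² = (1×0.0201)² = 0.000405;  (2·δv/v)² = (2×0.0170)² = 0.00115
δK/K = √(0.00156) = 0.0395

0.0395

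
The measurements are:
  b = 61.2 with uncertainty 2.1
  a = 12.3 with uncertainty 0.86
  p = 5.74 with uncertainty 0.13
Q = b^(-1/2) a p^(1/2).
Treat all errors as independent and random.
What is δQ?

0.275

For a monomial Q ∝ b^(-1/2), a, p^(1/2), fractional errors add in quadrature:
  (−½·δb/b)² = (-0.5×0.0343)² = 0.000294;  (1·δa/a)² = (1×0.0699)² = 0.00489;  (½·δp/p)² = (0.5×0.0226)² = 0.000128
δQ/Q = √(0.00531) = 0.0729
Q = 3.77, so δQ = 0.0729 × 3.77 = 0.275.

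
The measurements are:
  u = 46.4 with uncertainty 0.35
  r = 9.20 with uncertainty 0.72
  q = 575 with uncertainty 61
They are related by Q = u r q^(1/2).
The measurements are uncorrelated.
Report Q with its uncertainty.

10200 ± 971

For a monomial Q ∝ u, r, q^(1/2), fractional errors add in quadrature:
  (1·δu/u)² = (1×0.00754)² = 5.69e-05;  (1·δr/r)² = (1×0.0783)² = 0.00612;  (½·δq/q)² = (0.5×0.106)² = 0.00281
δQ/Q = √(0.00900) = 0.0948
Q = 10200, so δQ = 0.0948 × 10200 = 971.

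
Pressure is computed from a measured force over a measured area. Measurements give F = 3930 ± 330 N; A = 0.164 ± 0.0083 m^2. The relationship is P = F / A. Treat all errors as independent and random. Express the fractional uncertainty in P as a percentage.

For a monomial P ∝ F, A^-1, fractional errors add in quadrature:
  (1·δF/F)² = (1×0.0840)² = 0.00705;  (-1·δA/A)² = (-1×0.0506)² = 0.00256
δP/P = √(0.00961) = 0.0980

9.80%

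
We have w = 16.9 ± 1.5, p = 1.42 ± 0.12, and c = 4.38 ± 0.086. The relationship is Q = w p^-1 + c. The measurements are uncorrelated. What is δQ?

Let h = w·p^-1 = 11.9. δh/h = √((1·δw/w)² + (-1·δp/p)²) = √(0.00788 + 0.00714) = 0.123, so δh = 1.46.
Q = h + c: δQ = √(δh² + δc²) = √(2.13 + 0.00740) = 1.46

1.46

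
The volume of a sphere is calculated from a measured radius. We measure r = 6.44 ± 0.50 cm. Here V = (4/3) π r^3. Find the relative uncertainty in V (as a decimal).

0.233

V is a product of powers, so relative uncertainties combine in quadrature:
  (3·δr/r)² = (3×0.0776)² = 0.0543
δV/V = √(0.0543) = 0.233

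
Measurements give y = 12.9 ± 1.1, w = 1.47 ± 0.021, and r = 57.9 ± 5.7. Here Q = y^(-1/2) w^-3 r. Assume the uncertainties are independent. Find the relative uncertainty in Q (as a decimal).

Q is a product of powers, so relative uncertainties combine in quadrature:
  (−½·δy/y)² = (-0.5×0.0853)² = 0.00182;  (-3·δw/w)² = (-3×0.0143)² = 0.00184;  (1·δr/r)² = (1×0.0984)² = 0.00969
δQ/Q = √(0.0133) = 0.116

0.116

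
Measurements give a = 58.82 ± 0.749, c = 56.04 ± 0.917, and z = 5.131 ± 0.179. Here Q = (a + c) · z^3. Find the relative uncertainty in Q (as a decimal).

0.105

Let u = a + c = 114.9. δu = √(δa² + δc²) = √(0.561 + 0.841) = 1.18, so δu/u = 0.0103.
Q is then a monomial in u, z:
δQ/Q = √((δu/u)² + (3·δz/z)²) = √(0.000106 + 0.0110) = 0.105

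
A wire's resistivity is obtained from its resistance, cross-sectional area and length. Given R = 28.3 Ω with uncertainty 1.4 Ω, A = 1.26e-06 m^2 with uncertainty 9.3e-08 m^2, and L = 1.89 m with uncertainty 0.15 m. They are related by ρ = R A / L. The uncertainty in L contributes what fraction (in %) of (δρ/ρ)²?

44.4%

(δρ/ρ)² = (1·δR/R)² + (1·δA/A)² + (-1·δL/L)²
  R term: (1×0.0495)² = 0.00245
  A term: (1×0.0738)² = 0.00545
  L term: (-1×0.0794)² = 0.00630
Total = 0.0142. Share from L = 0.00630/0.0142 = 0.444.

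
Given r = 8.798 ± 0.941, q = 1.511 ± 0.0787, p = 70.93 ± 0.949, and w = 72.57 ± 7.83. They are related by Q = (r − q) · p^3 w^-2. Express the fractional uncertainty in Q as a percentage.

25.5%

Let u = r − q = 7.287. δu = √(δr² + δq²) = √(0.885 + 0.00619) = 0.944, so δu/u = 0.130.
Q is then a monomial in u, p, w:
δQ/Q = √((δu/u)² + (3·δp/p)² + (-2·δw/w)²) = √(0.0168 + 0.00161 + 0.0466) = 0.255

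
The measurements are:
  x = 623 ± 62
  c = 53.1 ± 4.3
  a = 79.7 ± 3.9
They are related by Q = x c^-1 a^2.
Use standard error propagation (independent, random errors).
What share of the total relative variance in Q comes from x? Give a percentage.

38.0%

(δQ/Q)² = (1·δx/x)² + (-1·δc/c)² + (2·δa/a)²
  x term: (1×0.0995)² = 0.00990
  c term: (-1×0.0810)² = 0.00656
  a term: (2×0.0489)² = 0.00958
Total = 0.0260. Share from x = 0.00990/0.0260 = 0.380.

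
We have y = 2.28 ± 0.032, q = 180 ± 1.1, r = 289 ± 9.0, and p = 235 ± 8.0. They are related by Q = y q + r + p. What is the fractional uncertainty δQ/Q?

Let w = y·q = 410. δw/w = √((1·δy/y)² + (1·δq/q)²) = √(0.000197 + 3.73e-05) = 0.0153, so δw = 6.28.
Q = w + r + p: δQ = √(δw² + δr² + δp²) = √(39.5 + 81.0 + 64.0) = 13.6
Q = 934, so δQ/Q = 13.6/934 = 0.0145.

0.0145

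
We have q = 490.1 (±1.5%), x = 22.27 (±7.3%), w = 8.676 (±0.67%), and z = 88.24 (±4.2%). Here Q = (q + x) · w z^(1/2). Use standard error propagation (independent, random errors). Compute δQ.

Let u = q + x = 512.4. δu = √(δq² + δx²) = √(54.0 + 2.64) = 7.53, so δu/u = 0.0147.
Q is then a monomial in u, w, z:
δQ/Q = √((δu/u)² + (1·δw/w)² + (½·δz/z)²) = √(0.000216 + 4.49e-05 + 0.000441) = 0.0265
Q = 41760, so δQ = 0.0265 × 41760 = 1110.

1110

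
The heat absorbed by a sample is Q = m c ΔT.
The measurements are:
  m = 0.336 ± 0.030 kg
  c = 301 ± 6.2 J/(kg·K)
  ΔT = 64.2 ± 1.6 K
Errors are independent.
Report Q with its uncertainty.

6490 ± 617 J

Relative error in a monomial: (δQ/Q)² = Σ (nᵢ · δxᵢ/xᵢ)².
  (1·δm/m)² = (1×0.0893)² = 0.00797;  (1·δc/c)² = (1×0.0206)² = 0.000424;  (1·δΔT/ΔT)² = (1×0.0249)² = 0.000621
δQ/Q = √(0.00902) = 0.0950
Q = 6490 J, so δQ = 0.0950 × 6490 = 617 J.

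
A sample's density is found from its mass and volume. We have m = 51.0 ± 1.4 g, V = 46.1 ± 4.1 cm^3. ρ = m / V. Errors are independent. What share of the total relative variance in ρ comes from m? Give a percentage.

8.70%

(δρ/ρ)² = (1·δm/m)² + (-1·δV/V)²
  m term: (1×0.0275)² = 0.000754
  V term: (-1×0.0889)² = 0.00791
Total = 0.00866. Share from m = 0.000754/0.00866 = 0.0870.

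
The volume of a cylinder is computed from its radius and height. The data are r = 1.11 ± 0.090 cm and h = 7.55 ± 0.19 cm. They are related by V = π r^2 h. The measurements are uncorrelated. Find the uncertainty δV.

Products/powers → add relative errors in quadrature, weighted by exponent:
  (2·δr/r)² = (2×0.0811)² = 0.0263;  (1·δh/h)² = (1×0.0252)² = 0.000633
δV/V = √(0.0269) = 0.164
V = 29.2 cm^3, so δV = 0.164 × 29.2 = 4.80 cm^3.

4.80 cm^3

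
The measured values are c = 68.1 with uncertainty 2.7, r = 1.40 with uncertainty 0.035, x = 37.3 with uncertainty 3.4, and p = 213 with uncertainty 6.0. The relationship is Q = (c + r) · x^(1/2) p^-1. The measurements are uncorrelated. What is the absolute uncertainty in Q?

0.132

Let u = c + r = 69.5. δu = √(δc² + δr²) = √(7.29 + 0.00123) = 2.70, so δu/u = 0.0389.
Q is then a monomial in u, x, p:
δQ/Q = √((δu/u)² + (½·δx/x)² + (-1·δp/p)²) = √(0.00151 + 0.00208 + 0.000793) = 0.0662
Q = 1.99, so δQ = 0.0662 × 1.99 = 0.132.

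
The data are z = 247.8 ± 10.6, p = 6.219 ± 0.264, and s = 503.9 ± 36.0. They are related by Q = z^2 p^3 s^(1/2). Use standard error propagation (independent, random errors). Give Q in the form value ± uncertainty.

(3.315 ± 0.522) × 10^8

Products/powers → add relative errors in quadrature, weighted by exponent:
  (2·δz/z)² = (2×0.0428)² = 0.00732;  (3·δp/p)² = (3×0.0425)² = 0.0162;  (½·δs/s)² = (0.5×0.0714)² = 0.00128
δQ/Q = √(0.0248) = 0.158
Q = 3.315e+08, so δQ = 0.158 × 3.315e+08 = 5.22e+07.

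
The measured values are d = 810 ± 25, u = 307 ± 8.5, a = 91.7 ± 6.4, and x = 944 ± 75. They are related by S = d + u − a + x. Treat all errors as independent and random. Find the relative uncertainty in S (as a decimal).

0.0405

S is a linear combination, so absolute uncertainties add in quadrature:
  (δd)² = 625;  (δu)² = 72.2;  (δa)² = 41.0;  (δx)² = 5620
δS = √(6360) = 79.8
S = 1970, so δS/S = 79.8/1970 = 0.0405.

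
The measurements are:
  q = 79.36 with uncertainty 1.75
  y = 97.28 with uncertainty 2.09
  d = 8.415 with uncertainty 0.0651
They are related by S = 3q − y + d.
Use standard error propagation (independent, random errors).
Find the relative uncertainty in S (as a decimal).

0.0379

For a sum/difference, combine absolute errors in quadrature:
  (3·δq)² = 27.6;  (δy)² = 4.37;  (δd)² = 0.00424
δS = √(31.9) = 5.65
S = 149.2, so δS/S = 5.65/149.2 = 0.0379.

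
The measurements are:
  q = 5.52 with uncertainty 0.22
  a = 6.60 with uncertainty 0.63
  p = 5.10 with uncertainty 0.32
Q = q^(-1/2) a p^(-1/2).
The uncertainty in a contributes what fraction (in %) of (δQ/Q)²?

86.8%

(δQ/Q)² = (−½·δq/q)² + (1·δa/a)² + (−½·δp/p)²
  q term: (-0.5×0.0399)² = 0.000397
  a term: (1×0.0955)² = 0.00911
  p term: (-0.5×0.0627)² = 0.000984
Total = 0.0105. Share from a = 0.00911/0.0105 = 0.868.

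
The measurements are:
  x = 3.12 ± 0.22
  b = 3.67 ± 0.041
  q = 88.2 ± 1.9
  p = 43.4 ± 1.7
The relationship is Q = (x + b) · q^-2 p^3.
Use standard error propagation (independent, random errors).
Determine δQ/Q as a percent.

12.9%

Let u = x + b = 6.79. δu = √(δx² + δb²) = √(0.0484 + 0.00168) = 0.224, so δu/u = 0.0330.
Q is then a monomial in u, q, p:
δQ/Q = √((δu/u)² + (-2·δq/q)² + (3·δp/p)²) = √(0.00109 + 0.00186 + 0.0138) = 0.129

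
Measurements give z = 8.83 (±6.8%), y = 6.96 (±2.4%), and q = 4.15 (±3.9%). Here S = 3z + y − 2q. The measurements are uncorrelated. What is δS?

Absolute uncertainties add in quadrature for a linear combination:
  (3·δz)² = 3.24;  (δy)² = 0.0279;  (2·δq)² = 0.105
δS = √(3.38) = 1.84

1.84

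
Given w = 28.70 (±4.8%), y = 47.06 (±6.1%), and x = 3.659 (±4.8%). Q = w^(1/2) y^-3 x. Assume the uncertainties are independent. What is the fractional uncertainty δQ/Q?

Products/powers → add relative errors in quadrature, weighted by exponent:
  (½·δw/w)² = (0.5×0.0480)² = 0.000576;  (-3·δy/y)² = (-3×0.0610)² = 0.0335;  (1·δx/x)² = (1×0.0480)² = 0.00230
δQ/Q = √(0.0364) = 0.191

0.191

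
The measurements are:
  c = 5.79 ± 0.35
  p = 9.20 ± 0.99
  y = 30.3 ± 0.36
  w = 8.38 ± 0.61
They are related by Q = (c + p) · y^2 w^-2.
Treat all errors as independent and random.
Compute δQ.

32.0

Let u = c + p = 15.0. δu = √(δc² + δp²) = √(0.122 + 0.980) = 1.05, so δu/u = 0.0700.
Q is then a monomial in u, y, w:
δQ/Q = √((δu/u)² + (2·δy/y)² + (-2·δw/w)²) = √(0.00491 + 0.000565 + 0.0212) = 0.163
Q = 196, so δQ = 0.163 × 196 = 32.0.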